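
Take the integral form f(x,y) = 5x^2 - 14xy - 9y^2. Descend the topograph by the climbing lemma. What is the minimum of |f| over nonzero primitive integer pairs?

descent: ρ → (-9,14,5)  [lands on river]
river: ρ → (5,16,-6)
river: ρ → (-6,8,13)
river: ρ → (13,18,-1)
river: ρ → (-1,18,13)
river: ρ → (13,8,-6)
river: ρ → (-6,16,5)
river: ρ → (5,14,-9)
river: ρ → (-9,4,10)
river: ρ → (10,16,-3)
river: ρ → (-3,14,15)
river: ρ → (15,16,-2)
river: ρ → (-2,16,15)
river: ρ → (15,14,-3)
river: ρ → (-3,16,10)
river: ρ → (10,4,-9)
closes: descent 1, river 16
min |a| on river = 1

1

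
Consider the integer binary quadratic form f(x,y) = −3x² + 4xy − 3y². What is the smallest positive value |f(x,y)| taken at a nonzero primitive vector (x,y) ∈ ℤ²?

translate: b→2 (≡-4 mod 6), so (3,-4,3)→(3,2,2)
flip: (3,2,2)→(2,-2,3)
translate: b→2 (≡-2 mod 4), so (2,-2,3)→(2,2,3)
reduced (well bottom): (2,2,3) with a≤c, −a<b≤a
well minimum |f| = |-2| = 2 (negative-definite)

2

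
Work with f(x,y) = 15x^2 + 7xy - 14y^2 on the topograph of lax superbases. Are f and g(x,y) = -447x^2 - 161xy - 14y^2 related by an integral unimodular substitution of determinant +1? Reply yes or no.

D₁ = 889, D₂ = 889
river cycle of f (length 42): (-14, 21, 8), (8, 27, -5), (-5, 23, 18), (18, 13, -10), (-10, 27, 4), (4, 29, -3), (-3, 25, 22), (22, 19, -6), (-6, 29, 2), (2, 27, -20), … (32 more)
river cycle of g (length 42): (-14, 21, 8), (8, 27, -5), (-5, 23, 18), (18, 13, -10), (-10, 27, 4), (4, 29, -3), (-3, 25, 22), (22, 19, -6), (-6, 29, 2), (2, 27, -20), … (32 more)
cycles coincide ⇒ equivalent

yes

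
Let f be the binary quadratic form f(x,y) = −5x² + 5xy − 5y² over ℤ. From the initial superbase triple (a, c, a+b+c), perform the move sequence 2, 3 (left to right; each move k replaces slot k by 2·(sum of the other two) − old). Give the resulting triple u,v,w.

start (-5,-5,-5) = (f(1,0),f(0,1),f(1,1))
replace slot 2: 2·((-5)+(-5)) − (-5) = -15 → (-5,-15,-5)
replace slot 3: 2·((-5)+(-15)) − (-5) = -35 → (-5,-15,-35)

-5,-15,-35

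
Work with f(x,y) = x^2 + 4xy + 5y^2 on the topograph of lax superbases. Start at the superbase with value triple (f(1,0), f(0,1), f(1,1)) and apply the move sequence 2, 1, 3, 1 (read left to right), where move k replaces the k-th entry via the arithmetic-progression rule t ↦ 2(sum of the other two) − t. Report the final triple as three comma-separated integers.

start (1,5,10) = (f(1,0),f(0,1),f(1,1))
replace slot 2: 2·(1+10) − 5 = 17 → (1,17,10)
replace slot 1: 2·(17+10) − 1 = 53 → (53,17,10)
replace slot 3: 2·(53+17) − 10 = 130 → (53,17,130)
replace slot 1: 2·(17+130) − 53 = 241 → (241,17,130)

241,17,130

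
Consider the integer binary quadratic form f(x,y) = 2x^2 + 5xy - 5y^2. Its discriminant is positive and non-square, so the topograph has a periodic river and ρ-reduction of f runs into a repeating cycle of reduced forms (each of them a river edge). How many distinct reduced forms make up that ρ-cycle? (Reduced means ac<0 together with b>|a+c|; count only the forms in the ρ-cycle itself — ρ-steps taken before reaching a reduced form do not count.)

D = 65, ⌊√D⌋ = 8
river: ρ → (-5,5,2)
river: ρ → (2,7,-2)
river: ρ → (-2,5,5)
river: ρ → (5,5,-2)
river: ρ → (-2,7,2)
river: ρ → (2,5,-5)
ρ-cycle length = 6 (tail of 0 descent steps not counted)

6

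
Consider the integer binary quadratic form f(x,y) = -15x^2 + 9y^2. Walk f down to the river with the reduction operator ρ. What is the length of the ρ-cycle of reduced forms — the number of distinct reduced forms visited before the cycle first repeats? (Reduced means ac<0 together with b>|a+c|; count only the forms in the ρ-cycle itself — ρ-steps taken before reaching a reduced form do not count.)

D = 540, ⌊√D⌋ = 23
descent: ρ → (9,18,-6)  [lands on river]
river: ρ → (-6,18,9)
ρ-cycle length = 2 (tail of 1 descent step not counted)

2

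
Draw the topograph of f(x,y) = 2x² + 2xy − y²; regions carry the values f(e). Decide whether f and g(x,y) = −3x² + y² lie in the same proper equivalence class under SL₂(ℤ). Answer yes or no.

D₁ = 12, D₂ = 12
river cycle of f (length 2): (-1, 2, 2), (2, 2, -1)
river cycle of g (length 2): (1, 2, -2), (-2, 2, 1)
cycles differ ⇒ inequivalent

no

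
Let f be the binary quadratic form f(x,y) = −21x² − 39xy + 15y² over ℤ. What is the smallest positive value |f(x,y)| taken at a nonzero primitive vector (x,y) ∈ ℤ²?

descent: ρ → (15,39,-21)  [lands on river]
river: ρ → (-21,45,9)
river: ρ → (9,45,-21)
river: ρ → (-21,39,15)
river: ρ → (15,51,-3)
river: ρ → (-3,51,15)
closes: descent 1, river 6
min |a| on river = 3

3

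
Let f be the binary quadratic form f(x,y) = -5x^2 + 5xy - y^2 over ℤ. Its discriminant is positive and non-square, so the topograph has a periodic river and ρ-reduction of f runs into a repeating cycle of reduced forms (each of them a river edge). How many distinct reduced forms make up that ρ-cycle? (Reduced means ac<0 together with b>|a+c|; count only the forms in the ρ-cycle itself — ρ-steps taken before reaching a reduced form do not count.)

D = 5, ⌊√D⌋ = 2
descent: ρ → (-1,1,1)  [lands on river]
river: ρ → (1,1,-1)
ρ-cycle length = 2 (tail of 1 descent step not counted)

2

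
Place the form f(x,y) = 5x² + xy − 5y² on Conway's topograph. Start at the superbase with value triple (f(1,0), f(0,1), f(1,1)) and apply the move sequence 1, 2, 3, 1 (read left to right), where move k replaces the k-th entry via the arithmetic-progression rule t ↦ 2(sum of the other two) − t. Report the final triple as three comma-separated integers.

start (5,-5,1) = (f(1,0),f(0,1),f(1,1))
replace slot 1: 2·((-5)+1) − 5 = -13 → (-13,-5,1)
replace slot 2: 2·((-13)+1) − (-5) = -19 → (-13,-19,1)
replace slot 3: 2·((-13)+(-19)) − 1 = -65 → (-13,-19,-65)
replace slot 1: 2·((-19)+(-65)) − (-13) = -155 → (-155,-19,-65)

-155,-19,-65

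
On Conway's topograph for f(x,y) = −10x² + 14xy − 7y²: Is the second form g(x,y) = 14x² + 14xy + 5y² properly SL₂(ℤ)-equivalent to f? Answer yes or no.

D₁ = -84, D₂ = -84
f is negative-definite; reduce −f:
−f: translate: b→6 (≡-14 mod 20), so (10,-14,7)→(10,6,3)
−f: flip: (10,6,3)→(3,-6,10)
−f: translate: b→0 (≡-6 mod 6), so (3,-6,10)→(3,0,7)
−f: reduced (well bottom): (3,0,7) with a≤c, −a<b≤a
flip sign back: reduced form of f is (-3,0,-7)
g: flip: (14,14,5)→(5,-14,14)
g: translate: b→-4 (≡-14 mod 10), so (5,-14,14)→(5,-4,5)
g: flip: (5,-4,5)→(5,4,5)
g: reduced (well bottom): (5,4,5) with a≤c, −a<b≤a
reduced forms (-3, 0, -7) vs (5, 4, 5) ⇒ inequivalent

no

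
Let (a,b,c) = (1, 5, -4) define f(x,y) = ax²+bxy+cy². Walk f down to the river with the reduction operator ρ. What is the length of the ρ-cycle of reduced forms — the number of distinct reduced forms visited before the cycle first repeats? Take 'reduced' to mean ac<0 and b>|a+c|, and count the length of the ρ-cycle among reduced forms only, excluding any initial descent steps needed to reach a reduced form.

D = 41, ⌊√D⌋ = 6
river: ρ → (-4,3,2)
river: ρ → (2,5,-2)
river: ρ → (-2,3,4)
river: ρ → (4,5,-1)
river: ρ → (-1,5,4)
river: ρ → (4,3,-2)
river: ρ → (-2,5,2)
river: ρ → (2,3,-4)
river: ρ → (-4,5,1)
river: ρ → (1,5,-4)
ρ-cycle length = 10 (tail of 0 descent steps not counted)

10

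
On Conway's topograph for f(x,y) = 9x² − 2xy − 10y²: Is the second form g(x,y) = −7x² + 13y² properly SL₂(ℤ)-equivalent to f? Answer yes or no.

D₁ = 364, D₂ = 364
river cycle of f (length 8): (-10, 2, 9), (9, 16, -3), (-3, 14, 14), (14, 14, -3), (-3, 16, 9), (9, 2, -10), (-10, 18, 1), (1, 18, -10)
river cycle of g (length 8): (-7, 14, 6), (6, 10, -11), (-11, 12, 5), (5, 18, -2), (-2, 18, 5), (5, 12, -11), (-11, 10, 6), (6, 14, -7)
cycles differ ⇒ inequivalent

no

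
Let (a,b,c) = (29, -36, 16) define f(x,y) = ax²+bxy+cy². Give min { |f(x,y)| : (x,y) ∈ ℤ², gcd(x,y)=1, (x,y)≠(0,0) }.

translate: b→22 (≡-36 mod 58), so (29,-36,16)→(29,22,9)
flip: (29,22,9)→(9,-22,29)
translate: b→-4 (≡-22 mod 18), so (9,-22,29)→(9,-4,16)
reduced (well bottom): (9,-4,16) with a≤c, −a<b≤a
well minimum = a = 9

9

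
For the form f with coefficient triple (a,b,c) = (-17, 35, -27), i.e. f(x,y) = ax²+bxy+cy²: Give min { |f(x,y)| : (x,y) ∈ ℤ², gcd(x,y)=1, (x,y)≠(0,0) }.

translate: b→-1 (≡-35 mod 34), so (17,-35,27)→(17,-1,9)
flip: (17,-1,9)→(9,1,17)
reduced (well bottom): (9,1,17) with a≤c, −a<b≤a
well minimum |f| = |-9| = 9 (negative-definite)

9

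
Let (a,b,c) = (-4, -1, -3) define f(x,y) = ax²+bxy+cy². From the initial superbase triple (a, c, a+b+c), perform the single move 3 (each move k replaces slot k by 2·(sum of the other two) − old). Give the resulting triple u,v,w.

start (-4,-3,-8) = (f(1,0),f(0,1),f(1,1))
replace slot 3: 2·((-4)+(-3)) − (-8) = -6 → (-4,-3,-6)

-4,-3,-6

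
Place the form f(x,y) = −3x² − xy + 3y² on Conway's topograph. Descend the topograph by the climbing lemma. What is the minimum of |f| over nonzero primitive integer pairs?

descent: ρ → (3,1,-3)  [lands on river]
river: ρ → (-3,5,1)
river: ρ → (1,5,-3)
river: ρ → (-3,1,3)
river: ρ → (3,5,-1)
river: ρ → (-1,5,3)
closes: descent 1, river 6
min |a| on river = 1

1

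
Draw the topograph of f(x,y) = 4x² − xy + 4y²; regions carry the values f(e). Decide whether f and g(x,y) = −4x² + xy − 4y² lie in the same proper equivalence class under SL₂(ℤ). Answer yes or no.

D₁ = -63, D₂ = -63
f: flip: (4,-1,4)→(4,1,4)
f: reduced (well bottom): (4,1,4) with a≤c, −a<b≤a
g is negative-definite; reduce −g:
−g: flip: (4,-1,4)→(4,1,4)
−g: reduced (well bottom): (4,1,4) with a≤c, −a<b≤a
flip sign back: reduced form of g is (-4,-1,-4)
reduced forms (4, 1, 4) vs (-4, -1, -4) ⇒ inequivalent

no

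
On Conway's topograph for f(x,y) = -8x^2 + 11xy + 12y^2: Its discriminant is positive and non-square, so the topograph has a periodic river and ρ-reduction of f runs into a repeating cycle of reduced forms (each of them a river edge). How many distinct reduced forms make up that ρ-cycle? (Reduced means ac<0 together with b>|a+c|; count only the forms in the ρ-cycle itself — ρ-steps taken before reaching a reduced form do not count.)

D = 505, ⌊√D⌋ = 22
river: ρ → (12,13,-7)
river: ρ → (-7,15,10)
river: ρ → (10,5,-12)
river: ρ → (-12,19,3)
river: ρ → (3,17,-18)
river: ρ → (-18,19,2)
river: ρ → (2,21,-8)
river: ρ → (-8,11,12)
ρ-cycle length = 8 (tail of 0 descent steps not counted)

8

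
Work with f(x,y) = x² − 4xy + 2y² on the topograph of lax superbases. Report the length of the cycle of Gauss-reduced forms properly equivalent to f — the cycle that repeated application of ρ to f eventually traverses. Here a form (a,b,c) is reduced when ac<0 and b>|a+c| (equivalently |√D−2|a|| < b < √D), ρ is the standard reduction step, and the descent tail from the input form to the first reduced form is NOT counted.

D = 8, ⌊√D⌋ = 2
descent: ρ → (2,0,-1)
descent: ρ → (-1,2,1)  [lands on river]
river: ρ → (1,2,-1)
ρ-cycle length = 2 (tail of 2 descent steps not counted)

2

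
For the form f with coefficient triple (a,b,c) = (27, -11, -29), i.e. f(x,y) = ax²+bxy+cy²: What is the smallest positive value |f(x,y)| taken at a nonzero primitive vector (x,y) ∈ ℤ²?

descent: ρ → (-29,11,27)  [lands on river]
river: ρ → (27,43,-13)
river: ρ → (-13,35,39)
river: ρ → (39,43,-9)
river: ρ → (-9,47,29)
river: ρ → (29,11,-27)
river: ρ → (-27,43,13)
river: ρ → (13,35,-39)
river: ρ → (-39,43,9)
river: ρ → (9,47,-29)
closes: descent 1, river 10
min |a| on river = 9

9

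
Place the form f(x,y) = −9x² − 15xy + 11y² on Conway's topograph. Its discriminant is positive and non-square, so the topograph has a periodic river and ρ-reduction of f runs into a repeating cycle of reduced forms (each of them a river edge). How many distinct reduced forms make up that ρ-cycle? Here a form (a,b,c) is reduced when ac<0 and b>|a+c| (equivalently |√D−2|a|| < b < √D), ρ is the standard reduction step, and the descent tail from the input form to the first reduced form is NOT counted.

D = 621, ⌊√D⌋ = 24
descent: ρ → (11,15,-9)  [lands on river]
river: ρ → (-9,21,5)
river: ρ → (5,19,-13)
river: ρ → (-13,7,11)
ρ-cycle length = 4 (tail of 1 descent step not counted)

4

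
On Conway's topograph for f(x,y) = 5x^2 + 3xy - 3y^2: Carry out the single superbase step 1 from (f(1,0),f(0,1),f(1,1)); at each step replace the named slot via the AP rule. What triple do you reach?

start (5,-3,5) = (f(1,0),f(0,1),f(1,1))
replace slot 1: 2·((-3)+5) − 5 = -1 → (-1,-3,5)

-1,-3,5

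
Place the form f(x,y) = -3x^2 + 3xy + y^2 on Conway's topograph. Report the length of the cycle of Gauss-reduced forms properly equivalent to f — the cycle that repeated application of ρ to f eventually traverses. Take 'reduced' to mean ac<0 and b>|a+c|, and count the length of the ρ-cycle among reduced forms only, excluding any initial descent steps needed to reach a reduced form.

D = 21, ⌊√D⌋ = 4
river: ρ → (1,3,-3)
river: ρ → (-3,3,1)
ρ-cycle length = 2 (tail of 0 descent steps not counted)

2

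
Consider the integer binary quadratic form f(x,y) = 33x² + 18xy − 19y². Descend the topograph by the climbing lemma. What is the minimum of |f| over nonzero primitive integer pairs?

river: ρ → (-19,20,32)
river: ρ → (32,44,-7)
river: ρ → (-7,40,44)
river: ρ → (44,48,-3)
river: ρ → (-3,48,44)
river: ρ → (44,40,-7)
river: ρ → (-7,44,32)
river: ρ → (32,20,-19)
river: ρ → (-19,18,33)
river: ρ → (33,48,-4)
river: ρ → (-4,48,33)
river: ρ → (33,18,-19)
closes: descent 0, river 12
min |a| on river = 3

3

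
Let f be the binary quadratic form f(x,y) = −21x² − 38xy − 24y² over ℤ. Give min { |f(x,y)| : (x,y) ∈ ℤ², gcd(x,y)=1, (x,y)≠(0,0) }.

translate: b→-4 (≡38 mod 42), so (21,38,24)→(21,-4,7)
flip: (21,-4,7)→(7,4,21)
reduced (well bottom): (7,4,21) with a≤c, −a<b≤a
well minimum |f| = |-7| = 7 (negative-definite)

7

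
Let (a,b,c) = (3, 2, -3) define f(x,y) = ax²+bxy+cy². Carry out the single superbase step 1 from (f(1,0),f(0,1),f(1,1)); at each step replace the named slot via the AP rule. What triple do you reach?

start (3,-3,2) = (f(1,0),f(0,1),f(1,1))
replace slot 1: 2·((-3)+2) − 3 = -5 → (-5,-3,2)

-5,-3,2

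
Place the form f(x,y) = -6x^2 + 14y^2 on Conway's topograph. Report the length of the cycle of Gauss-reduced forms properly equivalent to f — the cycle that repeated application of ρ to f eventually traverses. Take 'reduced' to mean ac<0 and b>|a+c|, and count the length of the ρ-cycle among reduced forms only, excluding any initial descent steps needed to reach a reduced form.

D = 336, ⌊√D⌋ = 18
descent: ρ → (14,0,-6)
descent: ρ → (-6,12,8)  [lands on river]
river: ρ → (8,4,-10)
river: ρ → (-10,16,2)
river: ρ → (2,16,-10)
river: ρ → (-10,4,8)
river: ρ → (8,12,-6)
ρ-cycle length = 6 (tail of 2 descent steps not counted)

6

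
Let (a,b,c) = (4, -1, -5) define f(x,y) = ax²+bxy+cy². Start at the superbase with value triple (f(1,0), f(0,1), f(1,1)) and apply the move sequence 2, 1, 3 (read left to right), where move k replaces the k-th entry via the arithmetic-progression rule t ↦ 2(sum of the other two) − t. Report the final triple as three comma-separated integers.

start (4,-5,-2) = (f(1,0),f(0,1),f(1,1))
replace slot 2: 2·(4+(-2)) − (-5) = 9 → (4,9,-2)
replace slot 1: 2·(9+(-2)) − 4 = 10 → (10,9,-2)
replace slot 3: 2·(10+9) − (-2) = 40 → (10,9,40)

10,9,40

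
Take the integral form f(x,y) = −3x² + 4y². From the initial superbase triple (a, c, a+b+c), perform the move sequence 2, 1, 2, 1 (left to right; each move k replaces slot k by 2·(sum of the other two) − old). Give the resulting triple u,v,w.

start (-3,4,1) = (f(1,0),f(0,1),f(1,1))
replace slot 2: 2·((-3)+1) − 4 = -8 → (-3,-8,1)
replace slot 1: 2·((-8)+1) − (-3) = -11 → (-11,-8,1)
replace slot 2: 2·((-11)+1) − (-8) = -12 → (-11,-12,1)
replace slot 1: 2·((-12)+1) − (-11) = -11 → (-11,-12,1)

-11,-12,1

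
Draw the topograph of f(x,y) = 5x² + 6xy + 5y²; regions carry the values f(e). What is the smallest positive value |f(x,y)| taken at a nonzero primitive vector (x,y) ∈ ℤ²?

translate: b→-4 (≡6 mod 10), so (5,6,5)→(5,-4,4)
flip: (5,-4,4)→(4,4,5)
reduced (well bottom): (4,4,5) with a≤c, −a<b≤a
well minimum = a = 4

4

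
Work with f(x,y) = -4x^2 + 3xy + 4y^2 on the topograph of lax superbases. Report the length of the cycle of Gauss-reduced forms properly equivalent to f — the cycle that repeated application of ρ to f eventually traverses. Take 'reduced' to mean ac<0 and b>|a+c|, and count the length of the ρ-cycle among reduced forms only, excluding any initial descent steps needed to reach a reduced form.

D = 73, ⌊√D⌋ = 8
river: ρ → (4,5,-3)
river: ρ → (-3,7,2)
river: ρ → (2,5,-6)
river: ρ → (-6,7,1)
river: ρ → (1,7,-6)
river: ρ → (-6,5,2)
river: ρ → (2,7,-3)
river: ρ → (-3,5,4)
river: ρ → (4,3,-4)
river: ρ → (-4,5,3)
river: ρ → (3,7,-2)
river: ρ → (-2,5,6)
river: ρ → (6,7,-1)
river: ρ → (-1,7,6)
river: ρ → (6,5,-2)
river: ρ → (-2,7,3)
river: ρ → (3,5,-4)
river: ρ → (-4,3,4)
ρ-cycle length = 18 (tail of 0 descent steps not counted)

18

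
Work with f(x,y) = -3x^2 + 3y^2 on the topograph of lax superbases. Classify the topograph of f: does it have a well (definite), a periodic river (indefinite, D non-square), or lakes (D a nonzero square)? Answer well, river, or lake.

D = b²−4ac = 0² − 4·(-3)·3 = 36
D = 6² is a perfect square ⇒ form factors over ℤ ⇒ lakes

lake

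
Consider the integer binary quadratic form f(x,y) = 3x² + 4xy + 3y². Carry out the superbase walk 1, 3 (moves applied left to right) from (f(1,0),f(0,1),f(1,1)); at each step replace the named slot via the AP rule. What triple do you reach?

start (3,3,10) = (f(1,0),f(0,1),f(1,1))
replace slot 1: 2·(3+10) − 3 = 23 → (23,3,10)
replace slot 3: 2·(23+3) − 10 = 42 → (23,3,42)

23,3,42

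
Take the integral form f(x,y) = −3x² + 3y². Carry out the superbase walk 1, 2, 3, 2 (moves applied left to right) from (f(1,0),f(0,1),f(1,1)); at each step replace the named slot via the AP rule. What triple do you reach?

start (-3,3,0) = (f(1,0),f(0,1),f(1,1))
replace slot 1: 2·(3+0) − (-3) = 9 → (9,3,0)
replace slot 2: 2·(9+0) − 3 = 15 → (9,15,0)
replace slot 3: 2·(9+15) − 0 = 48 → (9,15,48)
replace slot 2: 2·(9+48) − 15 = 99 → (9,99,48)

9,99,48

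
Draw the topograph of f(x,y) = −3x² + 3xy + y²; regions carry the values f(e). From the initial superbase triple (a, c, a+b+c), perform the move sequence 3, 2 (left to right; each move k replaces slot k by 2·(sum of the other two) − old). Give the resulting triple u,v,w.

start (-3,1,1) = (f(1,0),f(0,1),f(1,1))
replace slot 3: 2·((-3)+1) − 1 = -5 → (-3,1,-5)
replace slot 2: 2·((-3)+(-5)) − 1 = -17 → (-3,-17,-5)

-3,-17,-5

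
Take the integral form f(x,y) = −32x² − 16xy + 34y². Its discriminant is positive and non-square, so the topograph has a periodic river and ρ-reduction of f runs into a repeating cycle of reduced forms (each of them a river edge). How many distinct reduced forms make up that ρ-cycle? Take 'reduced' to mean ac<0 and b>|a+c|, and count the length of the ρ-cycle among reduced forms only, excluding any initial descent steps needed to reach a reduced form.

D = 4608, ⌊√D⌋ = 67
descent: ρ → (34,16,-32)  [lands on river]
river: ρ → (-32,48,18)
river: ρ → (18,60,-14)
river: ρ → (-14,52,34)
ρ-cycle length = 4 (tail of 1 descent step not counted)

4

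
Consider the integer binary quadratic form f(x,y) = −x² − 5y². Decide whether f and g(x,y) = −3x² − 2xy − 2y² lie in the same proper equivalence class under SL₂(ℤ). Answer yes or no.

D₁ = -20, D₂ = -20
f is negative-definite; reduce −f:
−f: reduced (well bottom): (1,0,5) with a≤c, −a<b≤a
flip sign back: reduced form of f is (-1,0,-5)
g is negative-definite; reduce −g:
−g: flip: (3,2,2)→(2,-2,3)
−g: translate: b→2 (≡-2 mod 4), so (2,-2,3)→(2,2,3)
−g: reduced (well bottom): (2,2,3) with a≤c, −a<b≤a
flip sign back: reduced form of g is (-2,-2,-3)
reduced forms (-1, 0, -5) vs (-2, -2, -3) ⇒ inequivalent

no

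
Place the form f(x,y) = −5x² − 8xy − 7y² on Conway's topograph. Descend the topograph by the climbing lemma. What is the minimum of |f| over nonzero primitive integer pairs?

translate: b→-2 (≡8 mod 10), so (5,8,7)→(5,-2,4)
flip: (5,-2,4)→(4,2,5)
reduced (well bottom): (4,2,5) with a≤c, −a<b≤a
well minimum |f| = |-4| = 4 (negative-definite)

4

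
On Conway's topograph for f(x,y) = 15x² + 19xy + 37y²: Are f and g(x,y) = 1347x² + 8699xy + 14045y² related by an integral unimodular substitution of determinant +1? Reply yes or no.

D₁ = -1859, D₂ = -1859
f: translate: b→-11 (≡19 mod 30), so (15,19,37)→(15,-11,33)
f: reduced (well bottom): (15,-11,33) with a≤c, −a<b≤a
g: translate: b→617 (≡8699 mod 2694), so (1347,8699,14045)→(1347,617,71)
g: flip: (1347,617,71)→(71,-617,1347)
g: translate: b→-49 (≡-617 mod 142), so (71,-617,1347)→(71,-49,15)
g: flip: (71,-49,15)→(15,49,71)
g: translate: b→-11 (≡49 mod 30), so (15,49,71)→(15,-11,33)
g: reduced (well bottom): (15,-11,33) with a≤c, −a<b≤a
reduced forms (15, -11, 33) vs (15, -11, 33) ⇒ equivalent

yes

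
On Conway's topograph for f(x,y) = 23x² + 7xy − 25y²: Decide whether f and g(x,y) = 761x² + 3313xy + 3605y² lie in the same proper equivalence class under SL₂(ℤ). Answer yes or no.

D₁ = 2349, D₂ = 2349
river cycle of f (length 6): (-25, 43, 5), (5, 47, -7), (-7, 37, 35), (35, 33, -9), (-9, 39, 23), (23, 7, -25)
river cycle of g (length 6): (23, 7, -25), (-25, 43, 5), (5, 47, -7), (-7, 37, 35), (35, 33, -9), (-9, 39, 23)
cycles coincide ⇒ equivalent

yes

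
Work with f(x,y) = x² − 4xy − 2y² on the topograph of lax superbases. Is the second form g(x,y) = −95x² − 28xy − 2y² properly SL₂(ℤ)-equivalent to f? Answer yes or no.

D₁ = 24, D₂ = 24
river cycle of f (length 2): (-2, 4, 1), (1, 4, -2)
river cycle of g (length 2): (-2, 4, 1), (1, 4, -2)
cycles coincide ⇒ equivalent

yes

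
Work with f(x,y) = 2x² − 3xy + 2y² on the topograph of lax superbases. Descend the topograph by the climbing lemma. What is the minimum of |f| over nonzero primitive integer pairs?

translate: b→1 (≡-3 mod 4), so (2,-3,2)→(2,1,1)
flip: (2,1,1)→(1,-1,2)
translate: b→1 (≡-1 mod 2), so (1,-1,2)→(1,1,2)
reduced (well bottom): (1,1,2) with a≤c, −a<b≤a
well minimum = a = 1

1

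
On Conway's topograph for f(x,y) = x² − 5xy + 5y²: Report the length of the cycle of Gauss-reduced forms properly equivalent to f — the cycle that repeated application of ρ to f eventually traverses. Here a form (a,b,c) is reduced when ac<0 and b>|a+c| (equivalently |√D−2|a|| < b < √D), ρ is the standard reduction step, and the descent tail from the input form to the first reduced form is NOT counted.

D = 5, ⌊√D⌋ = 2
descent: ρ → (5,5,1)
descent: ρ → (1,1,-1)  [lands on river]
river: ρ → (-1,1,1)
ρ-cycle length = 2 (tail of 2 descent steps not counted)

2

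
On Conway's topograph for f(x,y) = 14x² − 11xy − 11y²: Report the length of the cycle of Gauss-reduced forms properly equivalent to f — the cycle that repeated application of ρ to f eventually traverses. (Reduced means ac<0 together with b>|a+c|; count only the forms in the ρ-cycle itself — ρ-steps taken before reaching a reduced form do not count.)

D = 737, ⌊√D⌋ = 27
descent: ρ → (-11,11,14)  [lands on river]
river: ρ → (14,17,-8)
river: ρ → (-8,15,16)
river: ρ → (16,17,-7)
river: ρ → (-7,25,4)
river: ρ → (4,23,-13)
river: ρ → (-13,3,14)
river: ρ → (14,25,-2)
river: ρ → (-2,27,1)
river: ρ → (1,27,-2)
river: ρ → (-2,25,14)
river: ρ → (14,3,-13)
river: ρ → (-13,23,4)
river: ρ → (4,25,-7)
river: ρ → (-7,17,16)
river: ρ → (16,15,-8)
river: ρ → (-8,17,14)
river: ρ → (14,11,-11)
ρ-cycle length = 18 (tail of 1 descent step not counted)

18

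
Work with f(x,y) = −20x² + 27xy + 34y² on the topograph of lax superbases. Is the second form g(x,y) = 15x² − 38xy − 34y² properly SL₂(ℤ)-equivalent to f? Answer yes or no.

D₁ = 3449, D₂ = 3484
discriminants differ ⇒ not SL₂(ℤ)-equivalent

no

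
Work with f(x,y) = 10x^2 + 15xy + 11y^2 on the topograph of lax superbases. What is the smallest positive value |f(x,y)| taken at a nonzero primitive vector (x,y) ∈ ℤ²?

translate: b→-5 (≡15 mod 20), so (10,15,11)→(10,-5,6)
flip: (10,-5,6)→(6,5,10)
reduced (well bottom): (6,5,10) with a≤c, −a<b≤a
well minimum = a = 6

6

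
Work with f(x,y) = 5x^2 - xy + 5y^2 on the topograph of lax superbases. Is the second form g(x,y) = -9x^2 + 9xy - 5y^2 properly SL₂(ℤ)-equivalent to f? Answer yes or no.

D₁ = -99, D₂ = -99
f: flip: (5,-1,5)→(5,1,5)
f: reduced (well bottom): (5,1,5) with a≤c, −a<b≤a
g is negative-definite; reduce −g:
−g: translate: b→9 (≡-9 mod 18), so (9,-9,5)→(9,9,5)
−g: flip: (9,9,5)→(5,-9,9)
−g: translate: b→1 (≡-9 mod 10), so (5,-9,9)→(5,1,5)
−g: reduced (well bottom): (5,1,5) with a≤c, −a<b≤a
flip sign back: reduced form of g is (-5,-1,-5)
reduced forms (5, 1, 5) vs (-5, -1, -5) ⇒ inequivalent

no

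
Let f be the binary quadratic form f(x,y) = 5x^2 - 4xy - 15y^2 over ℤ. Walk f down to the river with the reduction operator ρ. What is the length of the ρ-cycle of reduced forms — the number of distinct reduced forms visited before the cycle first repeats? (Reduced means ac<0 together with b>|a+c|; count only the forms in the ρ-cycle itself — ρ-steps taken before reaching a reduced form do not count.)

D = 316, ⌊√D⌋ = 17
descent: ρ → (-15,4,5)
descent: ρ → (5,16,-3)  [lands on river]
river: ρ → (-3,14,10)
river: ρ → (10,6,-7)
river: ρ → (-7,8,9)
river: ρ → (9,10,-6)
river: ρ → (-6,14,5)
ρ-cycle length = 6 (tail of 2 descent steps not counted)

6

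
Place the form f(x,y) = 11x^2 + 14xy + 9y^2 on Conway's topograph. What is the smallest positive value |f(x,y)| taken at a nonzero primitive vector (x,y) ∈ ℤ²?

translate: b→-8 (≡14 mod 22), so (11,14,9)→(11,-8,6)
flip: (11,-8,6)→(6,8,11)
translate: b→-4 (≡8 mod 12), so (6,8,11)→(6,-4,9)
reduced (well bottom): (6,-4,9) with a≤c, −a<b≤a
well minimum = a = 6

6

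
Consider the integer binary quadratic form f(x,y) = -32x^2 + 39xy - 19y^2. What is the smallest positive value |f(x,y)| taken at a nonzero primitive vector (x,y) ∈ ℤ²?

translate: b→25 (≡-39 mod 64), so (32,-39,19)→(32,25,12)
flip: (32,25,12)→(12,-25,32)
translate: b→-1 (≡-25 mod 24), so (12,-25,32)→(12,-1,19)
reduced (well bottom): (12,-1,19) with a≤c, −a<b≤a
well minimum |f| = |-12| = 12 (negative-definite)

12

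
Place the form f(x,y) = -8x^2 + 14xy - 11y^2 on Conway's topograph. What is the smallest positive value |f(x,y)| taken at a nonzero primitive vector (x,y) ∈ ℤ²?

translate: b→2 (≡-14 mod 16), so (8,-14,11)→(8,2,5)
flip: (8,2,5)→(5,-2,8)
reduced (well bottom): (5,-2,8) with a≤c, −a<b≤a
well minimum |f| = |-5| = 5 (negative-definite)

5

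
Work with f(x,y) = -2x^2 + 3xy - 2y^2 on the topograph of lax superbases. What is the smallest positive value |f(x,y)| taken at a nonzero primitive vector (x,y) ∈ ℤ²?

translate: b→1 (≡-3 mod 4), so (2,-3,2)→(2,1,1)
flip: (2,1,1)→(1,-1,2)
translate: b→1 (≡-1 mod 2), so (1,-1,2)→(1,1,2)
reduced (well bottom): (1,1,2) with a≤c, −a<b≤a
well minimum |f| = |-1| = 1 (negative-definite)

1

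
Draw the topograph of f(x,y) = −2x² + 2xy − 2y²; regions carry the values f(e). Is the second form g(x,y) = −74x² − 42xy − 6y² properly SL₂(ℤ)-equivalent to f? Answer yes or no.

D₁ = -12, D₂ = -12
f is negative-definite; reduce −f:
−f: translate: b→2 (≡-2 mod 4), so (2,-2,2)→(2,2,2)
−f: reduced (well bottom): (2,2,2) with a≤c, −a<b≤a
flip sign back: reduced form of f is (-2,-2,-2)
g is negative-definite; reduce −g:
−g: flip: (74,42,6)→(6,-42,74)
−g: translate: b→6 (≡-42 mod 12), so (6,-42,74)→(6,6,2)
−g: flip: (6,6,2)→(2,-6,6)
−g: translate: b→2 (≡-6 mod 4), so (2,-6,6)→(2,2,2)
−g: reduced (well bottom): (2,2,2) with a≤c, −a<b≤a
flip sign back: reduced form of g is (-2,-2,-2)
reduced forms (-2, -2, -2) vs (-2, -2, -2) ⇒ equivalent

yes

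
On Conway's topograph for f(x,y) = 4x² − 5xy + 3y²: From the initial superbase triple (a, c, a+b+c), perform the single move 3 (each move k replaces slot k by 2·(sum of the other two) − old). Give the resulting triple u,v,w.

start (4,3,2) = (f(1,0),f(0,1),f(1,1))
replace slot 3: 2·(4+3) − 2 = 12 → (4,3,12)

4,3,12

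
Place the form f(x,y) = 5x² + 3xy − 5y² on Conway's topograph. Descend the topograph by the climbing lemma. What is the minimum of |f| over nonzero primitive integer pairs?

river: ρ → (-5,7,3)
river: ρ → (3,5,-7)
river: ρ → (-7,9,1)
river: ρ → (1,9,-7)
river: ρ → (-7,5,3)
river: ρ → (3,7,-5)
river: ρ → (-5,3,5)
river: ρ → (5,7,-3)
river: ρ → (-3,5,7)
river: ρ → (7,9,-1)
river: ρ → (-1,9,7)
river: ρ → (7,5,-3)
river: ρ → (-3,7,5)
river: ρ → (5,3,-5)
closes: descent 0, river 14
min |a| on river = 1

1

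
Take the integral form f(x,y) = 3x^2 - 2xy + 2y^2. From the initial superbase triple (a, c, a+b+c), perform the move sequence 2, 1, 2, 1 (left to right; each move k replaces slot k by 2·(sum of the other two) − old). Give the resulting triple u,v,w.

start (3,2,3) = (f(1,0),f(0,1),f(1,1))
replace slot 2: 2·(3+3) − 2 = 10 → (3,10,3)
replace slot 1: 2·(10+3) − 3 = 23 → (23,10,3)
replace slot 2: 2·(23+3) − 10 = 42 → (23,42,3)
replace slot 1: 2·(42+3) − 23 = 67 → (67,42,3)

67,42,3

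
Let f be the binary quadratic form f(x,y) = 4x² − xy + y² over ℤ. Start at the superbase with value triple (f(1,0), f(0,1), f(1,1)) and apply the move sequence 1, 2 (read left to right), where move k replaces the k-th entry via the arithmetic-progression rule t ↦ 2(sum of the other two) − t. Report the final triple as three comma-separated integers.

start (4,1,4) = (f(1,0),f(0,1),f(1,1))
replace slot 1: 2·(1+4) − 4 = 6 → (6,1,4)
replace slot 2: 2·(6+4) − 1 = 19 → (6,19,4)

6,19,4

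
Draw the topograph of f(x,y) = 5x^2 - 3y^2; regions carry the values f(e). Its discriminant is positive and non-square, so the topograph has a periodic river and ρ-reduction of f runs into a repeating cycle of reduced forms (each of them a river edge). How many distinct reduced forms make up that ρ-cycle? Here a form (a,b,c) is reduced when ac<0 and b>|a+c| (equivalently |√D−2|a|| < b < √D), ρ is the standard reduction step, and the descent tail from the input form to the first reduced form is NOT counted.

D = 60, ⌊√D⌋ = 7
descent: ρ → (-3,6,2)  [lands on river]
river: ρ → (2,6,-3)
ρ-cycle length = 2 (tail of 1 descent step not counted)

2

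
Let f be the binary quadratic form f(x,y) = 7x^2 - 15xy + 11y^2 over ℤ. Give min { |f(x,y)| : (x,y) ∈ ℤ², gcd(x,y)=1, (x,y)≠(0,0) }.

translate: b→-1 (≡-15 mod 14), so (7,-15,11)→(7,-1,3)
flip: (7,-1,3)→(3,1,7)
reduced (well bottom): (3,1,7) with a≤c, −a<b≤a
well minimum = a = 3

3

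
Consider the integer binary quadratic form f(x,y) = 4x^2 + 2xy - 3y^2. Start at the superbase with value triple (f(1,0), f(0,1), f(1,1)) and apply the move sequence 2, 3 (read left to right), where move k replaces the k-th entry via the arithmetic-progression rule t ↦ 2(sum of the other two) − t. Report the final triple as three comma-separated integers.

start (4,-3,3) = (f(1,0),f(0,1),f(1,1))
replace slot 2: 2·(4+3) − (-3) = 17 → (4,17,3)
replace slot 3: 2·(4+17) − 3 = 39 → (4,17,39)

4,17,39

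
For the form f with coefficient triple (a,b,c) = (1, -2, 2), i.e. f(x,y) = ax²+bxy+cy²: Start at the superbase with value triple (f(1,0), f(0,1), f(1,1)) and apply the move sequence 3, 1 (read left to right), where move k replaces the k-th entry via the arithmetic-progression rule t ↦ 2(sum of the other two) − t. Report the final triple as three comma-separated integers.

start (1,2,1) = (f(1,0),f(0,1),f(1,1))
replace slot 3: 2·(1+2) − 1 = 5 → (1,2,5)
replace slot 1: 2·(2+5) − 1 = 13 → (13,2,5)

13,2,5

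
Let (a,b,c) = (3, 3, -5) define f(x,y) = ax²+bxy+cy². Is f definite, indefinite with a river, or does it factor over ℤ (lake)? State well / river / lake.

D = b²−4ac = 3² − 4·3·(-5) = 69
D > 0 non-square ⇒ indefinite ⇒ periodic river

river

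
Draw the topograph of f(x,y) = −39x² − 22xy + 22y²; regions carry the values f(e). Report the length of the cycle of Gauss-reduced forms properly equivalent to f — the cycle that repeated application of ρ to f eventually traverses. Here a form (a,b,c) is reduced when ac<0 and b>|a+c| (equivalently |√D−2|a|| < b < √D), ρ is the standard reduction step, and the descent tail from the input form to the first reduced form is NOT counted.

D = 3916, ⌊√D⌋ = 62
descent: ρ → (22,22,-39)  [lands on river]
river: ρ → (-39,56,5)
river: ρ → (5,54,-50)
river: ρ → (-50,46,9)
river: ρ → (9,62,-2)
river: ρ → (-2,62,9)
river: ρ → (9,46,-50)
river: ρ → (-50,54,5)
river: ρ → (5,56,-39)
river: ρ → (-39,22,22)
ρ-cycle length = 10 (tail of 1 descent step not counted)

10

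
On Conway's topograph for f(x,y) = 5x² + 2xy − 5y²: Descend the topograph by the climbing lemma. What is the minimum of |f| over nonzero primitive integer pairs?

river: ρ → (-5,8,2)
river: ρ → (2,8,-5)
river: ρ → (-5,2,5)
river: ρ → (5,8,-2)
river: ρ → (-2,8,5)
river: ρ → (5,2,-5)
closes: descent 0, river 6
min |a| on river = 2

2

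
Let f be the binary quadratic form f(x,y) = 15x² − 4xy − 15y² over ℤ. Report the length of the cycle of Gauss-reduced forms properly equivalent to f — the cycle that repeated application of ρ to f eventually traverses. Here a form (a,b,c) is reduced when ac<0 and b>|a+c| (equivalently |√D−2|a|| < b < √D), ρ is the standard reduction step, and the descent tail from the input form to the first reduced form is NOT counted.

D = 916, ⌊√D⌋ = 30
descent: ρ → (-15,4,15)  [lands on river]
river: ρ → (15,26,-4)
river: ρ → (-4,30,1)
river: ρ → (1,30,-4)
river: ρ → (-4,26,15)
river: ρ → (15,4,-15)
river: ρ → (-15,26,4)
river: ρ → (4,30,-1)
river: ρ → (-1,30,4)
river: ρ → (4,26,-15)
ρ-cycle length = 10 (tail of 1 descent step not counted)

10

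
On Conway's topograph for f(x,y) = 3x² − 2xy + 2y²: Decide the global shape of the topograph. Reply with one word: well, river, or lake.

D = b²−4ac = (-2)² − 4·3·2 = -20
D < 0 ⇒ definite ⇒ every region one sign ⇒ single well

well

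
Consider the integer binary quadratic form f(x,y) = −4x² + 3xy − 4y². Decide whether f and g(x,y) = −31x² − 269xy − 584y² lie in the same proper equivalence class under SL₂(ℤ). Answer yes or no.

D₁ = -55, D₂ = -55
f is negative-definite; reduce −f:
−f: flip: (4,-3,4)→(4,3,4)
−f: reduced (well bottom): (4,3,4) with a≤c, −a<b≤a
flip sign back: reduced form of f is (-4,-3,-4)
g is negative-definite; reduce −g:
−g: translate: b→21 (≡269 mod 62), so (31,269,584)→(31,21,4)
−g: flip: (31,21,4)→(4,-21,31)
−g: translate: b→3 (≡-21 mod 8), so (4,-21,31)→(4,3,4)
−g: reduced (well bottom): (4,3,4) with a≤c, −a<b≤a
flip sign back: reduced form of g is (-4,-3,-4)
reduced forms (-4, -3, -4) vs (-4, -3, -4) ⇒ equivalent

yes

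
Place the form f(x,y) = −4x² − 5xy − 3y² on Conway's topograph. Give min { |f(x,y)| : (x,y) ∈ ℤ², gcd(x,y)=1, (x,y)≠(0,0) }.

translate: b→-3 (≡5 mod 8), so (4,5,3)→(4,-3,2)
flip: (4,-3,2)→(2,3,4)
translate: b→-1 (≡3 mod 4), so (2,3,4)→(2,-1,3)
reduced (well bottom): (2,-1,3) with a≤c, −a<b≤a
well minimum |f| = |-2| = 2 (negative-definite)

2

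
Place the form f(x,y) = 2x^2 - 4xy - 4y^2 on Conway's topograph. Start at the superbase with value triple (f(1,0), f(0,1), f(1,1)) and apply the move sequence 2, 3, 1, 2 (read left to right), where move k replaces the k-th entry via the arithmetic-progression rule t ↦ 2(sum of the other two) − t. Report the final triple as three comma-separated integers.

start (2,-4,-6) = (f(1,0),f(0,1),f(1,1))
replace slot 2: 2·(2+(-6)) − (-4) = -4 → (2,-4,-6)
replace slot 3: 2·(2+(-4)) − (-6) = 2 → (2,-4,2)
replace slot 1: 2·((-4)+2) − 2 = -6 → (-6,-4,2)
replace slot 2: 2·((-6)+2) − (-4) = -4 → (-6,-4,2)

-6,-4,2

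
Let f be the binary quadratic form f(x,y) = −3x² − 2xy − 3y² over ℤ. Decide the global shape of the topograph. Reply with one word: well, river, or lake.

D = b²−4ac = (-2)² − 4·(-3)·(-3) = -32
D < 0 ⇒ definite ⇒ every region one sign ⇒ single well

well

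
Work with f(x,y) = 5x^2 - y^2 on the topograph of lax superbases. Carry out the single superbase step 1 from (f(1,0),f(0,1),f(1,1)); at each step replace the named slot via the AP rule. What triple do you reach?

start (5,-1,4) = (f(1,0),f(0,1),f(1,1))
replace slot 1: 2·((-1)+4) − 5 = 1 → (1,-1,4)

1,-1,4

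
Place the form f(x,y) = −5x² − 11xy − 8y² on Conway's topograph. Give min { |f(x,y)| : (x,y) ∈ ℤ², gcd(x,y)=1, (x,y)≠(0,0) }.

translate: b→1 (≡11 mod 10), so (5,11,8)→(5,1,2)
flip: (5,1,2)→(2,-1,5)
reduced (well bottom): (2,-1,5) with a≤c, −a<b≤a
well minimum |f| = |-2| = 2 (negative-definite)

2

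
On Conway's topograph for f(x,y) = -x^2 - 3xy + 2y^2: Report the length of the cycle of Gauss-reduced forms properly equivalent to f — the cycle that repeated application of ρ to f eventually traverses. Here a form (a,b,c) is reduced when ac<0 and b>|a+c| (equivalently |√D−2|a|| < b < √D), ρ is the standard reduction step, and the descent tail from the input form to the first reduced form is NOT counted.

D = 17, ⌊√D⌋ = 4
descent: ρ → (2,3,-1)  [lands on river]
river: ρ → (-1,3,2)
river: ρ → (2,1,-2)
river: ρ → (-2,3,1)
river: ρ → (1,3,-2)
river: ρ → (-2,1,2)
ρ-cycle length = 6 (tail of 1 descent step not counted)

6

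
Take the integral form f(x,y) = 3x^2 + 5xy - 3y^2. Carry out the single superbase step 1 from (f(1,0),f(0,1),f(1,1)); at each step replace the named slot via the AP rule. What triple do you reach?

start (3,-3,5) = (f(1,0),f(0,1),f(1,1))
replace slot 1: 2·((-3)+5) − 3 = 1 → (1,-3,5)

1,-3,5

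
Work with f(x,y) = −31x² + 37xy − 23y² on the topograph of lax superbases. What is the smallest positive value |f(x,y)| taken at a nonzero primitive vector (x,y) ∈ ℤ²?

translate: b→25 (≡-37 mod 62), so (31,-37,23)→(31,25,17)
flip: (31,25,17)→(17,-25,31)
translate: b→9 (≡-25 mod 34), so (17,-25,31)→(17,9,23)
reduced (well bottom): (17,9,23) with a≤c, −a<b≤a
well minimum |f| = |-17| = 17 (negative-definite)

17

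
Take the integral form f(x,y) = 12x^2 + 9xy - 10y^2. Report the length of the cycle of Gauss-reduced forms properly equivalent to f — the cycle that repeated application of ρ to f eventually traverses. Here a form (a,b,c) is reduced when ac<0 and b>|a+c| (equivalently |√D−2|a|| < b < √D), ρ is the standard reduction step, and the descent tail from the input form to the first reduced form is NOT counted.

D = 561, ⌊√D⌋ = 23
river: ρ → (-10,11,11)
river: ρ → (11,11,-10)
river: ρ → (-10,9,12)
river: ρ → (12,15,-7)
river: ρ → (-7,13,14)
river: ρ → (14,15,-6)
river: ρ → (-6,21,5)
river: ρ → (5,19,-10)
river: ρ → (-10,21,3)
river: ρ → (3,21,-10)
river: ρ → (-10,19,5)
river: ρ → (5,21,-6)
river: ρ → (-6,15,14)
river: ρ → (14,13,-7)
river: ρ → (-7,15,12)
river: ρ → (12,9,-10)
ρ-cycle length = 16 (tail of 0 descent steps not counted)

16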